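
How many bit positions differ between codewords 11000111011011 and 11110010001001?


Count differing positions: . . ^ ^ . ^ . ^ . ^ . . ^ . = 6 differences

6


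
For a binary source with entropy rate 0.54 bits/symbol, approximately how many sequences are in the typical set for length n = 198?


log2|A_typical| = nH = 198 * 0.54 = 106.92, so |A_typical| ~ 2^106.92 = 1.535e+32

1.535e+32


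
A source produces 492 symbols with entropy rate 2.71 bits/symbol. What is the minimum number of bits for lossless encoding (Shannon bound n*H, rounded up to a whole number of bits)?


Minimum bits >= n * H = 492 * 2.71 = 1333.32, rounded up to a whole number of bits = 1334

1334 bits


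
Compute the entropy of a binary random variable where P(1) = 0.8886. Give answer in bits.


H = -p*log2(p) - (1-p)*log2(1-p). -0.8886*log2(0.8886) = 0.151412; -0.1114*log2(0.1114) = 0.352712. H = 0.151412 + 0.352712 = 0.5041

0.5041 bits


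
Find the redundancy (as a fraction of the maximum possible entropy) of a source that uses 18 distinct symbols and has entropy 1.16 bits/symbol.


H_max = log2(K) = log2(18) = 4.1699 bits/symbol. Redundancy = 1 - H/H_max = 1 - 1.16/4.1699 = 1 - 0.2782 = 0.7218

0.7218


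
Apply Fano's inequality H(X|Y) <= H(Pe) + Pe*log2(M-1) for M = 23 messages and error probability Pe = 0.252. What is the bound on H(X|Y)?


H(Pe) = -Pe*log2(Pe) - (1-Pe)*log2(1-Pe) = -0.252*log2(0.252) - 0.748*log2(0.748) = 0.501103 + 0.313330 = 0.8144. Pe*log2(M-1) = 0.252*log2(22) = 1.123777. Bound = H(Pe) + Pe*log2(M-1) = 0.501103 + 0.313330 + 1.123777 = 1.9382

1.9382 bits


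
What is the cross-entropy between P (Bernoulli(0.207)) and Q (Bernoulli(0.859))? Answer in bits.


H(P,Q) = -p*log2(q) - (1-p)*log2(1-q). -0.207*log2(0.859) = 0.045389; -0.793*log2(0.141) = 2.241203. H(P,Q) = 0.045389 + 2.241203 = 2.2866

2.2866 bits


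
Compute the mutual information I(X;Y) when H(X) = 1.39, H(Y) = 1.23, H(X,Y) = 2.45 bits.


I(X;Y) = H(X) + H(Y) - H(X,Y) = 1.39 + 1.23 - 2.45 = 0.17

0.17 bits


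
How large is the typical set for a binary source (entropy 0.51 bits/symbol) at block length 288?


log2|A_typical| = nH = 288 * 0.51 = 146.88, so |A_typical| ~ 2^146.88 = 1.642e+44

1.642e+44


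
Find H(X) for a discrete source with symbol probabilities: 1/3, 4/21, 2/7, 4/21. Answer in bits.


H = -sum(p_i * log2(p_i)). Terms: -(1/3)*log2(1/3) = 0.528321; -(4/21)*log2(4/21) = 0.455680; -(2/7)*log2(2/7) = 0.516387; -(4/21)*log2(4/21) = 0.455680. H = 0.528321 + 0.455680 + 0.516387 + 0.455680 = 1.9561

1.9561 bits


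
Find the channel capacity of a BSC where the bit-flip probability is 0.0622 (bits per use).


H(p) = -p*log2(p) - (1-p)*log2(1-p) = -0.0622*log2(0.0622) - 0.9378*log2(0.9378) = 0.249232 + 0.086885 = 0.3361. C = 1 - H(p) = 1 - 0.3361 = 0.6639

0.6639 bits


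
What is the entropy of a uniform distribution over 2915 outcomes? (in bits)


H = log2(n) = log2(2915) = 11.5093

11.5093 bits


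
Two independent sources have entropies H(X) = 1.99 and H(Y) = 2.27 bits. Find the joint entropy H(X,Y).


For independent variables, H(X,Y) = H(X) + H(Y) = 1.99 + 2.27 = 4.26

4.26 bits


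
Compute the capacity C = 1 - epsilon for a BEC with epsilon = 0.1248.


C = 1 - epsilon = 1 - 0.1248 = 0.8752

0.8752 bits


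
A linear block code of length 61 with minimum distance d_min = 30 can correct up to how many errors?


Correction capability = floor((d-1)/2) = floor((30-1)/2) = 14

14 errors


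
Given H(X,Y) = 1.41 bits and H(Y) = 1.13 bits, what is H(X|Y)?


H(X|Y) = H(X,Y) - H(Y) = 1.41 - 1.13 = 0.28

0.28 bits


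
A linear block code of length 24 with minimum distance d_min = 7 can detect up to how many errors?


Detection capability = d_min - 1 = 7 - 1 = 6

6 errors


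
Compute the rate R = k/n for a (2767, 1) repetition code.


Rate = k/n = 1/2767

1/2767


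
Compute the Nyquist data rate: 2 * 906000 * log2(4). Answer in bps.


Rate = 2 * B * log2(M) = 2 * 906000 * 2.0 = 3624000.0

3624000.0 bps


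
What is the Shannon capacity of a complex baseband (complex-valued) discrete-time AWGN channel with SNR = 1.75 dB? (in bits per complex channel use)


SNR_linear = 10^(1.75/10) = 1.4962; C = log2(1 + SNR_linear) = log2(1 + 1.4962) = 1.3198

1.3198 bits/channel use


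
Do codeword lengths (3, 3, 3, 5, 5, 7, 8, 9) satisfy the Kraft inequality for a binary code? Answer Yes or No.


Kraft sum = sum(2^(-l_i)) = 0.4512, need <= 1. Result: satisfied (a binary prefix-free code with these lengths exists)

Yes


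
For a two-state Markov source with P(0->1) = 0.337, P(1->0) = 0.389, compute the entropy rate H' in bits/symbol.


Stationary distribution: pi_0 = p10/(p01+p10) = 0.5358, pi_1 = 0.4642. Entropy rate H' = pi_0*H(p01) + pi_1*H(p10) = 0.5358*0.9219 + 0.4642*0.9642 = 0.9415

0.9415 bits/symbol


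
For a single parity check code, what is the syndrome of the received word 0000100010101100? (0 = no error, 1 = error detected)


Syndrome = XOR of all bits = 0 XOR 0 XOR 0 XOR 0 XOR 1 XOR 0 XOR 0 XOR 0 XOR 1 XOR 0 XOR 1 XOR 0 XOR 1 XOR 1 XOR 0 XOR 0 = 1

1


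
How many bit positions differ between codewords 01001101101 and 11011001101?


Count differing positions: ^ . . ^ . ^ . . . . . = 3 differences

3


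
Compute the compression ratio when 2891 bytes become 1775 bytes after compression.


Ratio = original / compressed = 2891 / 1775 = 1.6287

1.6287


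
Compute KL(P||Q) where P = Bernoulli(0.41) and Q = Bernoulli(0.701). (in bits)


KL = p*log2(p/q) + (1-p)*log2((1-p)/(1-q)) = 0.41*log2(0.41/0.701) + 0.59*log2(0.59/0.299) = 0.2613

0.2613 bits


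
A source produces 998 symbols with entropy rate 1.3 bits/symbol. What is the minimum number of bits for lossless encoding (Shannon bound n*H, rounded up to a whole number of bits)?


Minimum bits >= n * H = 998 * 1.3 = 1297.4, rounded up to a whole number of bits = 1298

1298 bits


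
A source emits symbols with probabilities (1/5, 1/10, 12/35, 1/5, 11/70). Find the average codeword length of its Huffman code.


Huffman construction (repeatedly merge the two least-probable nodes; each merge adds 1 bit to every symbol beneath it): 1/10 + 11/70 = 9/35; 1/5 + 1/5 = 2/5; 9/35 + 12/35 = 3/5; 2/5 + 3/5 = 1. Resulting codeword lengths (in the order the probabilities were given): (2, 3, 2, 2, 3). L_avg = sum(p_i * l_i) = 1/5*2 + 1/10*3 + 12/35*2 + 1/5*2 + 11/70*3 = 79/35 = 2.2571

2.2571 bits


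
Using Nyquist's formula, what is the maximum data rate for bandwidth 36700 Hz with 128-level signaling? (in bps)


Rate = 2 * B * log2(M) = 2 * 36700 * 7.0 = 513800.0

513800.0 bps


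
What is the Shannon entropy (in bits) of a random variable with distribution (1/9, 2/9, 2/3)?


H = -sum(p_i * log2(p_i)). Terms: -(1/9)*log2(1/9) = 0.352214; -(2/9)*log2(2/9) = 0.482206; -(2/3)*log2(2/3) = 0.389975. H = 0.352214 + 0.482206 + 0.389975 = 1.2244

1.2244 bits


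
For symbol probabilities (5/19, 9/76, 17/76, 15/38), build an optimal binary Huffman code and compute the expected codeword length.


Huffman construction (repeatedly merge the two least-probable nodes; each merge adds 1 bit to every symbol beneath it): 9/76 + 17/76 = 13/38; 5/19 + 13/38 = 23/38; 15/38 + 23/38 = 1. Resulting codeword lengths (in the order the probabilities were given): (2, 3, 3, 1). L_avg = sum(p_i * l_i) = 5/19*2 + 9/76*3 + 17/76*3 + 15/38*1 = 37/19 = 1.9474

1.9474 bits


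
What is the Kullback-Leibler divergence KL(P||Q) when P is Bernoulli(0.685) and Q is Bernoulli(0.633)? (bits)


KL = p*log2(p/q) + (1-p)*log2((1-p)/(1-q)) = 0.685*log2(0.685/0.633) + 0.315*log2(0.315/0.367) = 0.0086

0.0086 bits


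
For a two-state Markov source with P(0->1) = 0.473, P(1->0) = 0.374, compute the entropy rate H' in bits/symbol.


Stationary distribution: pi_0 = p10/(p01+p10) = 0.4416, pi_1 = 0.5584. Entropy rate H' = pi_0*H(p01) + pi_1*H(p10) = 0.4416*0.9979 + 0.5584*0.9537 = 0.9732

0.9732 bits/symbol


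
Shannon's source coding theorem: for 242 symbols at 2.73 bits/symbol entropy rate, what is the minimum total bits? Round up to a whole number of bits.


Minimum bits >= n * H = 242 * 2.73 = 660.66, rounded up to a whole number of bits = 661

661 bits


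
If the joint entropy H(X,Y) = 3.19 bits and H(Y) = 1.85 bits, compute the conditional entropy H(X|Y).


H(X|Y) = H(X,Y) - H(Y) = 3.19 - 1.85 = 1.34

1.34 bits


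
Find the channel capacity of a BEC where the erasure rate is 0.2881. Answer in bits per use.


C = 1 - epsilon = 1 - 0.2881 = 0.7119

0.7119 bits


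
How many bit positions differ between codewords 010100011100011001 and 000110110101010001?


Count differing positions: . ^ . . ^ . ^ . ^ . . ^ . . ^ . . . = 6 differences

6


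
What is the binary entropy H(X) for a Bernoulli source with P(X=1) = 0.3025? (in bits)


H = -p*log2(p) - (1-p)*log2(1-p). -0.3025*log2(0.3025) = 0.521810; -0.6975*log2(0.6975) = 0.362515. H = 0.521810 + 0.362515 = 0.8843

0.8843 bits


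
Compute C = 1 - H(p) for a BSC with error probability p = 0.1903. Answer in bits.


H(p) = -p*log2(p) - (1-p)*log2(1-p) = -0.1903*log2(0.1903) - 0.8097*log2(0.8097) = 0.455512 + 0.246587 = 0.7021. C = 1 - H(p) = 1 - 0.7021 = 0.2979

0.2979 bits


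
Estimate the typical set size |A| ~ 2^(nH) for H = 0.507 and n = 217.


log2|A_typical| = nH = 217 * 0.507 = 110.019, so |A_typical| ~ 2^110.019 = 1.315e+33

1.315e+33


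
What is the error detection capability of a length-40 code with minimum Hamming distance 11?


Detection capability = d_min - 1 = 11 - 1 = 10

10 errors


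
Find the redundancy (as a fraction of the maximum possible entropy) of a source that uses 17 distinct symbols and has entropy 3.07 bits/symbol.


H_max = log2(K) = log2(17) = 4.0875 bits/symbol. Redundancy = 1 - H/H_max = 1 - 3.07/4.0875 = 1 - 0.7511 = 0.2489

0.2489


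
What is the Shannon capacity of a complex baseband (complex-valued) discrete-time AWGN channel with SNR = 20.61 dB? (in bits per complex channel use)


SNR_linear = 10^(20.61/10) = 115.08; C = log2(1 + SNR_linear) = log2(1 + 115.08) = 6.859

6.859 bits/channel use


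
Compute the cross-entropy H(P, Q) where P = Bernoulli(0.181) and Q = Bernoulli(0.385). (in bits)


H(P,Q) = -p*log2(q) - (1-p)*log2(1-q). -0.181*log2(0.385) = 0.249250; -0.819*log2(0.615) = 0.574399. H(P,Q) = 0.249250 + 0.574399 = 0.8236

0.8236 bits


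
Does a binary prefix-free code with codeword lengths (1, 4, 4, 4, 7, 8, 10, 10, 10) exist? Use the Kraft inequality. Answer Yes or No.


Kraft sum = sum(2^(-l_i)) = 0.7021, need <= 1. Result: satisfied (a binary prefix-free code with these lengths exists)

Yes


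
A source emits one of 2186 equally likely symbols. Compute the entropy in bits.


H = log2(n) = log2(2186) = 11.0941

11.0941 bits


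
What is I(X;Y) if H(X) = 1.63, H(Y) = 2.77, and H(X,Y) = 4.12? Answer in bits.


I(X;Y) = H(X) + H(Y) - H(X,Y) = 1.63 + 2.77 - 4.12 = 0.28

0.28 bits


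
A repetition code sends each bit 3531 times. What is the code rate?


Rate = k/n = 1/3531

1/3531


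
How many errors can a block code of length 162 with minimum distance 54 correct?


Correction capability = floor((d-1)/2) = floor((54-1)/2) = 26

26 errors


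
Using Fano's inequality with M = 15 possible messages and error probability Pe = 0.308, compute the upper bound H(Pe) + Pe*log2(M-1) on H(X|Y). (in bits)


H(Pe) = -Pe*log2(Pe) - (1-Pe)*log2(1-Pe) = -0.308*log2(0.308) - 0.692*log2(0.692) = 0.523291 + 0.367560 = 0.8909. Pe*log2(M-1) = 0.308*log2(14) = 1.172665. Bound = H(Pe) + Pe*log2(M-1) = 0.523291 + 0.367560 + 1.172665 = 2.0635

2.0635 bits


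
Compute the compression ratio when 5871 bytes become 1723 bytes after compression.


Ratio = original / compressed = 5871 / 1723 = 3.4074

3.4074


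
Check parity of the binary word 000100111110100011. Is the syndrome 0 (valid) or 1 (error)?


Syndrome = XOR of all bits = 0 XOR 0 XOR 0 XOR 1 XOR 0 XOR 0 XOR 1 XOR 1 XOR 1 XOR 1 XOR 1 XOR 0 XOR 1 XOR 0 XOR 0 XOR 0 XOR 1 XOR 1 = 1

1


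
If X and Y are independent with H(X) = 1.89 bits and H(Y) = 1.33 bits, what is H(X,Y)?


For independent variables, H(X,Y) = H(X) + H(Y) = 1.89 + 1.33 = 3.22

3.22 bits


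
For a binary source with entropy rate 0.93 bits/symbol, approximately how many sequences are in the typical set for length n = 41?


log2|A_typical| = nH = 41 * 0.93 = 38.13, so |A_typical| ~ 2^38.13 = 3.008e+11

3.008e+11


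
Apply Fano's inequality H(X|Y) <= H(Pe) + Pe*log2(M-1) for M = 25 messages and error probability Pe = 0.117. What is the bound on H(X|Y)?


H(Pe) = -Pe*log2(Pe) - (1-Pe)*log2(1-Pe) = -0.117*log2(0.117) - 0.883*log2(0.883) = 0.362164 + 0.158511 = 0.5207. Pe*log2(M-1) = 0.117*log2(24) = 0.536441. Bound = H(Pe) + Pe*log2(M-1) = 0.362164 + 0.158511 + 0.536441 = 1.0571

1.0571 bits


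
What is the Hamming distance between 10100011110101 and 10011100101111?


Count differing positions: . . ^ ^ ^ ^ ^ ^ . ^ ^ . ^ . = 9 differences

9


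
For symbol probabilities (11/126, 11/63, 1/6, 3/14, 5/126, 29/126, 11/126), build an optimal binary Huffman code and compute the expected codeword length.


Huffman construction (repeatedly merge the two least-probable nodes; each merge adds 1 bit to every symbol beneath it): 5/126 + 11/126 = 8/63; 11/126 + 8/63 = 3/14; 1/6 + 11/63 = 43/126; 3/14 + 3/14 = 3/7; 29/126 + 43/126 = 4/7; 3/7 + 4/7 = 1. Resulting codeword lengths (in the order the probabilities were given): (4, 3, 3, 2, 4, 2, 3). L_avg = sum(p_i * l_i) = 11/126*4 + 11/63*3 + 1/6*3 + 3/14*2 + 5/126*4 + 29/126*2 + 11/126*3 = 169/63 = 2.6825

2.6825 bits


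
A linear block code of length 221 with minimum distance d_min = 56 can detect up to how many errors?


Detection capability = d_min - 1 = 56 - 1 = 55

55 errors


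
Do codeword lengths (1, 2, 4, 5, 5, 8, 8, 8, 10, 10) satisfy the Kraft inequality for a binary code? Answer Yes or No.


Kraft sum = sum(2^(-l_i)) = 0.8887, need <= 1. Result: satisfied (a binary prefix-free code with these lengths exists)

Yes


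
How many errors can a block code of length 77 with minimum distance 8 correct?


Correction capability = floor((d-1)/2) = floor((8-1)/2) = 3

3 errors


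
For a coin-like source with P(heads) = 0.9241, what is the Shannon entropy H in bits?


H = -p*log2(p) - (1-p)*log2(1-p). -0.9241*log2(0.9241) = 0.105236; -0.0759*log2(0.0759) = 0.282330. H = 0.105236 + 0.282330 = 0.3876

0.3876 bits


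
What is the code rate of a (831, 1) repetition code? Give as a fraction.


Rate = k/n = 1/831

1/831


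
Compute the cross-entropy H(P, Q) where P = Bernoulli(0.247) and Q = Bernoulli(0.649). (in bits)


H(P,Q) = -p*log2(q) - (1-p)*log2(1-q). -0.247*log2(0.649) = 0.154056; -0.753*log2(0.351) = 1.137374. H(P,Q) = 0.154056 + 1.137374 = 1.2914

1.2914 bits


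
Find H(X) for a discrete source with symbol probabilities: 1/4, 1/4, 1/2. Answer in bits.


H = -sum(p_i * log2(p_i)). Terms: -(1/4)*log2(1/4) = 0.500000; -(1/4)*log2(1/4) = 0.500000; -(1/2)*log2(1/2) = 0.500000. H = 0.500000 + 0.500000 + 0.500000 = 1.5

1.5 bits


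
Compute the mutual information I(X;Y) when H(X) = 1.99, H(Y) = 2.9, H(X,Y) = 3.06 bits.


I(X;Y) = H(X) + H(Y) - H(X,Y) = 1.99 + 2.9 - 3.06 = 1.83

1.83 bits


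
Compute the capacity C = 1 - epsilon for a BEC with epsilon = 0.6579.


C = 1 - epsilon = 1 - 0.6579 = 0.3421

0.3421 bits


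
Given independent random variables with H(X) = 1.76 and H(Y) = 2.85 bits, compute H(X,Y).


For independent variables, H(X,Y) = H(X) + H(Y) = 1.76 + 2.85 = 4.61

4.61 bits


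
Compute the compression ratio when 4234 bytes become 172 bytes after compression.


Ratio = original / compressed = 4234 / 172 = 24.6163

24.6163


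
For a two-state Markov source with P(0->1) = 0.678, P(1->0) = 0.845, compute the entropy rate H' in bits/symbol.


Stationary distribution: pi_0 = p10/(p01+p10) = 0.5548, pi_1 = 0.4452. Entropy rate H' = pi_0*H(p01) + pi_1*H(p10) = 0.5548*0.9065 + 0.4452*0.6222 = 0.78

0.78 bits/symbol


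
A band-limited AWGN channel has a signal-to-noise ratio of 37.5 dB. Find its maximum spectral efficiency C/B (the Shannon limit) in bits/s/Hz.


SNR_linear = 10^(37.5/10) = 5623.4133; C/B = log2(1 + SNR_linear) = log2(1 + 5623.4133) = 12.4575

12.4575 bits/s/Hz


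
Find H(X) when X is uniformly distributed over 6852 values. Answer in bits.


H = log2(n) = log2(6852) = 12.7423

12.7423 bits


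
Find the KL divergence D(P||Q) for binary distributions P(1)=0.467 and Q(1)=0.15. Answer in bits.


KL = p*log2(p/q) + (1-p)*log2((1-p)/(1-q)) = 0.467*log2(0.467/0.15) + 0.533*log2(0.533/0.85) = 0.4063

0.4063 bits


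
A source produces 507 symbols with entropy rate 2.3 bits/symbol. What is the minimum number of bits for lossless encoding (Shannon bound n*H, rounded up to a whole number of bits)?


Minimum bits >= n * H = 507 * 2.3 = 1166.1, rounded up to a whole number of bits = 1167

1167 bits


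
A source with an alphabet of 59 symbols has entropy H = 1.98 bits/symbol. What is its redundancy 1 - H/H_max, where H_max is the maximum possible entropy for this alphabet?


H_max = log2(K) = log2(59) = 5.8826 bits/symbol. Redundancy = 1 - H/H_max = 1 - 1.98/5.8826 = 1 - 0.3366 = 0.6634

0.6634


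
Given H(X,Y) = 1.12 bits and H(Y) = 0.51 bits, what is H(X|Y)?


H(X|Y) = H(X,Y) - H(Y) = 1.12 - 0.51 = 0.61

0.61 bits


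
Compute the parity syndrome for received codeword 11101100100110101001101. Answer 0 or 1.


Syndrome = XOR of all bits = 1 XOR 1 XOR 1 XOR 0 XOR 1 XOR 1 XOR 0 XOR 0 XOR 1 XOR 0 XOR 0 XOR 1 XOR 1 XOR 0 XOR 1 XOR 0 XOR 1 XOR 0 XOR 0 XOR 1 XOR 1 XOR 0 XOR 1 = 1

1


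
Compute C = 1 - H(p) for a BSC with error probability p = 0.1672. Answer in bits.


H(p) = -p*log2(p) - (1-p)*log2(1-p) = -0.1672*log2(0.1672) - 0.8328*log2(0.8328) = 0.431435 + 0.219824 = 0.6513. C = 1 - H(p) = 1 - 0.6513 = 0.3487

0.3487 bits


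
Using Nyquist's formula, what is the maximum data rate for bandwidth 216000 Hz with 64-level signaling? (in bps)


Rate = 2 * B * log2(M) = 2 * 216000 * 6.0 = 2592000.0

2592000.0 bps


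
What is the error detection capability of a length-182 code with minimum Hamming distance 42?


Detection capability = d_min - 1 = 42 - 1 = 41

41 errors


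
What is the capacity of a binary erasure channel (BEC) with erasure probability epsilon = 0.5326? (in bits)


C = 1 - epsilon = 1 - 0.5326 = 0.4674

0.4674 bits


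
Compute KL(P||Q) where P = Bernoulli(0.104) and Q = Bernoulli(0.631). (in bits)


KL = p*log2(p/q) + (1-p)*log2((1-p)/(1-q)) = 0.104*log2(0.104/0.631) + 0.896*log2(0.896/0.369) = 0.8763

0.8763 bits


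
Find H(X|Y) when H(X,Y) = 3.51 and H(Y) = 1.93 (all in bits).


H(X|Y) = H(X,Y) - H(Y) = 3.51 - 1.93 = 1.58

1.58 bits


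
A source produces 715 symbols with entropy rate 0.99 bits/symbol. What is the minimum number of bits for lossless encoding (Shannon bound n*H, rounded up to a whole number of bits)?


Minimum bits >= n * H = 715 * 0.99 = 707.85, rounded up to a whole number of bits = 708

708 bits


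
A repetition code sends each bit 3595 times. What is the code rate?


Rate = k/n = 1/3595

1/3595


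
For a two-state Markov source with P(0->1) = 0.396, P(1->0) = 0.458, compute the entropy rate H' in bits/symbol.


Stationary distribution: pi_0 = p10/(p01+p10) = 0.5363, pi_1 = 0.4637. Entropy rate H' = pi_0*H(p01) + pi_1*H(p10) = 0.5363*0.9686 + 0.4637*0.9949 = 0.9808

0.9808 bits/symbol


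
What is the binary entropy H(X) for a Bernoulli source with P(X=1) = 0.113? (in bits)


H = -p*log2(p) - (1-p)*log2(1-p). -0.113*log2(0.113) = 0.355453; -0.887*log2(0.887) = 0.153446. H = 0.355453 + 0.153446 = 0.5089

0.5089 bits


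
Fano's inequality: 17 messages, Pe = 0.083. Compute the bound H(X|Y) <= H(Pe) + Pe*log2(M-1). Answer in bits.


H(Pe) = -Pe*log2(Pe) - (1-Pe)*log2(1-Pe) = -0.083*log2(0.083) - 0.917*log2(0.917) = 0.298032 + 0.114631 = 0.4127. Pe*log2(M-1) = 0.083*log2(16) = 0.332000. Bound = H(Pe) + Pe*log2(M-1) = 0.298032 + 0.114631 + 0.332000 = 0.7447

0.7447 bits


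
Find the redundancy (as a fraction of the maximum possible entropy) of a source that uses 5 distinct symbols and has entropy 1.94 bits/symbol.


H_max = log2(K) = log2(5) = 2.3219 bits/symbol. Redundancy = 1 - H/H_max = 1 - 1.94/2.3219 = 1 - 0.8355 = 0.1645

0.1645


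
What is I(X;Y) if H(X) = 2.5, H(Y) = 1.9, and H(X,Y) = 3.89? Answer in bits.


I(X;Y) = H(X) + H(Y) - H(X,Y) = 2.5 + 1.9 - 3.89 = 0.51

0.51 bits


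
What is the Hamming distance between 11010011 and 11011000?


Count differing positions: . . . . ^ . ^ ^ = 3 differences

3


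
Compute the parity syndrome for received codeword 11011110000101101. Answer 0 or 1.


Syndrome = XOR of all bits = 1 XOR 1 XOR 0 XOR 1 XOR 1 XOR 1 XOR 1 XOR 0 XOR 0 XOR 0 XOR 0 XOR 1 XOR 0 XOR 1 XOR 1 XOR 0 XOR 1 = 0

0


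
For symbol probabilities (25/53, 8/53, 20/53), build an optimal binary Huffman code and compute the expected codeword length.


Huffman construction (repeatedly merge the two least-probable nodes; each merge adds 1 bit to every symbol beneath it): 8/53 + 20/53 = 28/53; 25/53 + 28/53 = 1. Resulting codeword lengths (in the order the probabilities were given): (1, 2, 2). L_avg = sum(p_i * l_i) = 25/53*1 + 8/53*2 + 20/53*2 = 81/53 = 1.5283

1.5283 bits


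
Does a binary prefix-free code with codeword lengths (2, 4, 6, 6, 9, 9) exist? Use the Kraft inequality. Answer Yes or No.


Kraft sum = sum(2^(-l_i)) = 0.3477, need <= 1. Result: satisfied (a binary prefix-free code with these lengths exists)

Yes


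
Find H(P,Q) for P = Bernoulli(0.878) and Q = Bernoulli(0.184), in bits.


H(P,Q) = -p*log2(q) - (1-p)*log2(1-q). -0.878*log2(0.184) = 2.144271; -0.122*log2(0.816) = 0.035790. H(P,Q) = 2.144271 + 0.035790 = 2.1801

2.1801 bits


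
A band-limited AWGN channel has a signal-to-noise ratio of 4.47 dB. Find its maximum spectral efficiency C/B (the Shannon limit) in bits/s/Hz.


SNR_linear = 10^(4.47/10) = 2.799; C/B = log2(1 + SNR_linear) = log2(1 + 2.799) = 1.9256

1.9256 bits/s/Hz


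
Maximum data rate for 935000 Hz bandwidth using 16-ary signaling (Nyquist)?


Rate = 2 * B * log2(M) = 2 * 935000 * 4.0 = 7480000.0

7480000.0 bps


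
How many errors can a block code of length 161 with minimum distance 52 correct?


Correction capability = floor((d-1)/2) = floor((52-1)/2) = 25

25 errors


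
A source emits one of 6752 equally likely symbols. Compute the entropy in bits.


H = log2(n) = log2(6752) = 12.7211

12.7211 bits


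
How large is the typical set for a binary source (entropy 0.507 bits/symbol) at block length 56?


log2|A_typical| = nH = 56 * 0.507 = 28.392, so |A_typical| ~ 2^28.392 = 3.522e+08

3.522e+08


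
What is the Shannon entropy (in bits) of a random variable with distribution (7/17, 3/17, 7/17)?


H = -sum(p_i * log2(p_i)). Terms: -(7/17)*log2(7/17) = 0.527103; -(3/17)*log2(3/17) = 0.441618; -(7/17)*log2(7/17) = 0.527103. H = 0.527103 + 0.441618 + 0.527103 = 1.4958

1.4958 bits


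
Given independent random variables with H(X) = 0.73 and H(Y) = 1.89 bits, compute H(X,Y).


For independent variables, H(X,Y) = H(X) + H(Y) = 0.73 + 1.89 = 2.62

2.62 bits


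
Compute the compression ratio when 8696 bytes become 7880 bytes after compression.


Ratio = original / compressed = 8696 / 7880 = 1.1036

1.1036


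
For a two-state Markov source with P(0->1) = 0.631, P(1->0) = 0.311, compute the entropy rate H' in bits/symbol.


Stationary distribution: pi_0 = p10/(p01+p10) = 0.3301, pi_1 = 0.6699. Entropy rate H' = pi_0*H(p01) + pi_1*H(p10) = 0.3301*0.9499 + 0.6699*0.8943 = 0.9127

0.9127 bits/symbol


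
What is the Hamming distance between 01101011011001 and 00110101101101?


Count differing positions: . ^ . ^ ^ ^ ^ . ^ ^ . ^ . . = 8 differences

8


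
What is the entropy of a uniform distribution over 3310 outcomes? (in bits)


H = log2(n) = log2(3310) = 11.6926

11.6926 bits


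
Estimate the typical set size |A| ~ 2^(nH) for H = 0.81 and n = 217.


log2|A_typical| = nH = 217 * 0.81 = 175.77, so |A_typical| ~ 2^175.77 = 8.167e+52

8.167e+52


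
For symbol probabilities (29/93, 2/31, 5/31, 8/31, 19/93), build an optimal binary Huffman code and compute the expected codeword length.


Huffman construction (repeatedly merge the two least-probable nodes; each merge adds 1 bit to every symbol beneath it): 2/31 + 5/31 = 7/31; 19/93 + 7/31 = 40/93; 8/31 + 29/93 = 53/93; 40/93 + 53/93 = 1. Resulting codeword lengths (in the order the probabilities were given): (2, 3, 3, 2, 2). L_avg = sum(p_i * l_i) = 29/93*2 + 2/31*3 + 5/31*3 + 8/31*2 + 19/93*2 = 69/31 = 2.2258

2.2258 bits


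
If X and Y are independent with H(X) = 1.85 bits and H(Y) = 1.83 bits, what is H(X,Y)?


For independent variables, H(X,Y) = H(X) + H(Y) = 1.85 + 1.83 = 3.68

3.68 bits


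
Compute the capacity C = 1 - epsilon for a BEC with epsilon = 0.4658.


C = 1 - epsilon = 1 - 0.4658 = 0.5342

0.5342 bits


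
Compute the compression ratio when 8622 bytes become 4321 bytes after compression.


Ratio = original / compressed = 8622 / 4321 = 1.9954

1.9954


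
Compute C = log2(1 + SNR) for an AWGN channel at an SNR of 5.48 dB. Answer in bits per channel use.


SNR_linear = 10^(5.48/10) = 3.5318; C = log2(1 + SNR_linear) = log2(1 + 3.5318) = 2.1801

2.1801 bits/channel use


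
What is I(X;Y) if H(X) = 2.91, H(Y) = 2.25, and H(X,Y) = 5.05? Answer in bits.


I(X;Y) = H(X) + H(Y) - H(X,Y) = 2.91 + 2.25 - 5.05 = 0.11

0.11 bits


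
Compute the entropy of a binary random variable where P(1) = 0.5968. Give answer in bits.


H = -p*log2(p) - (1-p)*log2(1-p). -0.5968*log2(0.5968) = 0.444425; -0.4032*log2(0.4032) = 0.528366. H = 0.444425 + 0.528366 = 0.9728

0.9728 bits


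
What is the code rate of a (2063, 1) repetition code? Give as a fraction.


Rate = k/n = 1/2063

1/2063


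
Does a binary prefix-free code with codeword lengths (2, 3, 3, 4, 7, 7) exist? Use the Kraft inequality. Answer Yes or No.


Kraft sum = sum(2^(-l_i)) = 0.5781, need <= 1. Result: satisfied (a binary prefix-free code with these lengths exists)

Yes


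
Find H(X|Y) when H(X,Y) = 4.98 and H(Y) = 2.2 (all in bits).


H(X|Y) = H(X,Y) - H(Y) = 4.98 - 2.2 = 2.78

2.78 bits


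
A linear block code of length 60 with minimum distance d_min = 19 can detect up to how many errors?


Detection capability = d_min - 1 = 19 - 1 = 18

18 errors


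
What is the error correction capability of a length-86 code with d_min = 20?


Correction capability = floor((d-1)/2) = floor((20-1)/2) = 9

9 errors


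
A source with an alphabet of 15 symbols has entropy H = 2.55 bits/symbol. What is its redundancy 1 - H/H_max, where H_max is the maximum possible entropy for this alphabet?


H_max = log2(K) = log2(15) = 3.9069 bits/symbol. Redundancy = 1 - H/H_max = 1 - 2.55/3.9069 = 1 - 0.6527 = 0.3473

0.3473


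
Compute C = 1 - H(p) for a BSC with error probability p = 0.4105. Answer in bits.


H(p) = -p*log2(p) - (1-p)*log2(1-p) = -0.4105*log2(0.4105) - 0.5895*log2(0.5895) = 0.527306 + 0.449456 = 0.9768. C = 1 - H(p) = 1 - 0.9768 = 0.0232

0.0232 bits


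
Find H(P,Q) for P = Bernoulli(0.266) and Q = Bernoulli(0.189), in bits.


H(P,Q) = -p*log2(q) - (1-p)*log2(1-q). -0.266*log2(0.189) = 0.639342; -0.734*log2(0.811) = 0.221834. H(P,Q) = 0.639342 + 0.221834 = 0.8612

0.8612 bits


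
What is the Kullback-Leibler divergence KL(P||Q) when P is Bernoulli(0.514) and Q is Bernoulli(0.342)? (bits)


KL = p*log2(p/q) + (1-p)*log2((1-p)/(1-q)) = 0.514*log2(0.514/0.342) + 0.486*log2(0.486/0.658) = 0.0897

0.0897 bits


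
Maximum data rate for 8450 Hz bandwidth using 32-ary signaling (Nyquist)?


Rate = 2 * B * log2(M) = 2 * 8450 * 5.0 = 84500.0

84500.0 bps


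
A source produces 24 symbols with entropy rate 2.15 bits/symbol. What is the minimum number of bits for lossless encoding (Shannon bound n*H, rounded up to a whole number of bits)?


Minimum bits >= n * H = 24 * 2.15 = 51.6, rounded up to a whole number of bits = 52

52 bits


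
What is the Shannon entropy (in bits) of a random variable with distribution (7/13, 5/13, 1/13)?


H = -sum(p_i * log2(p_i)). Terms: -(7/13)*log2(7/13) = 0.480892; -(5/13)*log2(5/13) = 0.530197; -(1/13)*log2(1/13) = 0.284649. H = 0.480892 + 0.530197 + 0.284649 = 1.2957

1.2957 bits


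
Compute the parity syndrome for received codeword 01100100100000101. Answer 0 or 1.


Syndrome = XOR of all bits = 0 XOR 1 XOR 1 XOR 0 XOR 0 XOR 1 XOR 0 XOR 0 XOR 1 XOR 0 XOR 0 XOR 0 XOR 0 XOR 0 XOR 1 XOR 0 XOR 1 = 0

0


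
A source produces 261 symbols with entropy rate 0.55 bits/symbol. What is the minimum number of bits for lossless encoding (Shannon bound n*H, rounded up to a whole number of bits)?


Minimum bits >= n * H = 261 * 0.55 = 143.55, rounded up to a whole number of bits = 144

144 bits


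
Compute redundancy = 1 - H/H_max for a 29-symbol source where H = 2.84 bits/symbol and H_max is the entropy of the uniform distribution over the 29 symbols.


H_max = log2(K) = log2(29) = 4.858 bits/symbol. Redundancy = 1 - H/H_max = 1 - 2.84/4.858 = 1 - 0.5846 = 0.4154

0.4154


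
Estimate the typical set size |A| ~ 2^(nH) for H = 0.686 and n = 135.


log2|A_typical| = nH = 135 * 0.686 = 92.61, so |A_typical| ~ 2^92.61 = 7.558e+27

7.558e+27


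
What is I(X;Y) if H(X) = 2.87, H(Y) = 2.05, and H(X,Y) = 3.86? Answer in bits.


I(X;Y) = H(X) + H(Y) - H(X,Y) = 2.87 + 2.05 - 3.86 = 1.06

1.06 bits


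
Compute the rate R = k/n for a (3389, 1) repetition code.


Rate = k/n = 1/3389

1/3389


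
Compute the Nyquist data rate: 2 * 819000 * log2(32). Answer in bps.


Rate = 2 * B * log2(M) = 2 * 819000 * 5.0 = 8190000.0

8190000.0 bps


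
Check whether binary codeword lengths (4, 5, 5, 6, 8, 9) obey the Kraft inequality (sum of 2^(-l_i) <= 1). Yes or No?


Kraft sum = sum(2^(-l_i)) = 0.1465, need <= 1. Result: satisfied (a binary prefix-free code with these lengths exists)

Yes


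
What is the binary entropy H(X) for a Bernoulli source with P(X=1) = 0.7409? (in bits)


H = -p*log2(p) - (1-p)*log2(1-p). -0.7409*log2(0.7409) = 0.320550; -0.2591*log2(0.2591) = 0.504835. H = 0.320550 + 0.504835 = 0.8254

0.8254 bits


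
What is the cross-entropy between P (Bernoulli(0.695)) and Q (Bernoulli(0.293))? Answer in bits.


H(P,Q) = -p*log2(q) - (1-p)*log2(1-q). -0.695*log2(0.293) = 1.230864; -0.305*log2(0.707) = 0.152566. H(P,Q) = 1.230864 + 0.152566 = 1.3834

1.3834 bits


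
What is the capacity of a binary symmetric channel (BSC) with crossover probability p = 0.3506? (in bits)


H(p) = -p*log2(p) - (1-p)*log2(1-p) = -0.3506*log2(0.3506) - 0.6494*log2(0.6494) = 0.530143 + 0.404460 = 0.9346. C = 1 - H(p) = 1 - 0.9346 = 0.0654

0.0654 bits


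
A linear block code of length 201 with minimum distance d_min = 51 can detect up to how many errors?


Detection capability = d_min - 1 = 51 - 1 = 50

50 errors


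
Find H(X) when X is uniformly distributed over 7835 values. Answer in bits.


H = log2(n) = log2(7835) = 12.9357

12.9357 bits


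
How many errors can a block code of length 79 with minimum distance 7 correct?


Correction capability = floor((d-1)/2) = floor((7-1)/2) = 3

3 errors


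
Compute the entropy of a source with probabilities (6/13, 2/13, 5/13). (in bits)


H = -sum(p_i * log2(p_i)). Terms: -(6/13)*log2(6/13) = 0.514836; -(2/13)*log2(2/13) = 0.415452; -(5/13)*log2(5/13) = 0.530197. H = 0.514836 + 0.415452 + 0.530197 = 1.4605

1.4605 bits


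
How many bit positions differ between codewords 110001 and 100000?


Count differing positions: . ^ . . . ^ = 2 differences

2


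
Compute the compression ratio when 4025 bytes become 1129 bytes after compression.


Ratio = original / compressed = 4025 / 1129 = 3.5651

3.5651


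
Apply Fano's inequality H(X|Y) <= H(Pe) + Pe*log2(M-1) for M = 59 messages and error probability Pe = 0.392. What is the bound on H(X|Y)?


H(Pe) = -Pe*log2(Pe) - (1-Pe)*log2(1-Pe) = -0.392*log2(0.392) - 0.608*log2(0.608) = 0.529621 + 0.436457 = 0.9661. Pe*log2(M-1) = 0.392*log2(58) = 2.296329. Bound = H(Pe) + Pe*log2(M-1) = 0.529621 + 0.436457 + 2.296329 = 3.2624

3.2624 bits


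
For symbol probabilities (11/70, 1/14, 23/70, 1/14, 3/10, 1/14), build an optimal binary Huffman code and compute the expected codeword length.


Huffman construction (repeatedly merge the two least-probable nodes; each merge adds 1 bit to every symbol beneath it): 1/14 + 1/14 = 1/7; 1/14 + 1/7 = 3/14; 11/70 + 3/14 = 13/35; 3/10 + 23/70 = 22/35; 13/35 + 22/35 = 1. Resulting codeword lengths (in the order the probabilities were given): (2, 4, 2, 4, 2, 3). L_avg = sum(p_i * l_i) = 11/70*2 + 1/14*4 + 23/70*2 + 1/14*4 + 3/10*2 + 1/14*3 = 33/14 = 2.3571

2.3571 bits


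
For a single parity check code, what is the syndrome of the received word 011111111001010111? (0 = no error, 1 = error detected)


Syndrome = XOR of all bits = 0 XOR 1 XOR 1 XOR 1 XOR 1 XOR 1 XOR 1 XOR 1 XOR 1 XOR 0 XOR 0 XOR 1 XOR 0 XOR 1 XOR 0 XOR 1 XOR 1 XOR 1 = 1

1


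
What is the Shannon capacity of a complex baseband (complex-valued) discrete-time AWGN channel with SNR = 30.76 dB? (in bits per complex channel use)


SNR_linear = 10^(30.76/10) = 1191.242; C = log2(1 + SNR_linear) = log2(1 + 1191.242) = 10.2195

10.2195 bits/channel use


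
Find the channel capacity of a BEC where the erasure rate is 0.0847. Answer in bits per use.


C = 1 - epsilon = 1 - 0.0847 = 0.9153

0.9153 bits


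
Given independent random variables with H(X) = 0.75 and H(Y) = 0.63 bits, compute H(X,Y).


For independent variables, H(X,Y) = H(X) + H(Y) = 0.75 + 0.63 = 1.38

1.38 bits


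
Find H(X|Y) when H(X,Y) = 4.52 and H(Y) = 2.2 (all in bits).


H(X|Y) = H(X,Y) - H(Y) = 4.52 - 2.2 = 2.32

2.32 bits


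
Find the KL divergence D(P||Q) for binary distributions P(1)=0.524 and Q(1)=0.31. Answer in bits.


KL = p*log2(p/q) + (1-p)*log2((1-p)/(1-q)) = 0.524*log2(0.524/0.31) + 0.476*log2(0.476/0.69) = 0.1419

0.1419 bits


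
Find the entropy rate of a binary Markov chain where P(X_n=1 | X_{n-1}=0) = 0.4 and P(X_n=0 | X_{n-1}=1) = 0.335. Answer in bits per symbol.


Stationary distribution: pi_0 = p10/(p01+p10) = 0.4558, pi_1 = 0.5442. Entropy rate H' = pi_0*H(p01) + pi_1*H(p10) = 0.4558*0.971 + 0.5442*0.92 = 0.9432

0.9432 bits/symbol


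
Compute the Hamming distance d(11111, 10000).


Count differing positions: . ^ ^ ^ ^ = 4 differences

4


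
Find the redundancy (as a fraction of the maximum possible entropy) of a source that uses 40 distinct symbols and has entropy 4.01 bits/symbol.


H_max = log2(K) = log2(40) = 5.3219 bits/symbol. Redundancy = 1 - H/H_max = 1 - 4.01/5.3219 = 1 - 0.7535 = 0.2465

0.2465


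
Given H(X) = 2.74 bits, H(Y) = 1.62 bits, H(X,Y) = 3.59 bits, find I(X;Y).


I(X;Y) = H(X) + H(Y) - H(X,Y) = 2.74 + 1.62 - 3.59 = 0.77

0.77 bits


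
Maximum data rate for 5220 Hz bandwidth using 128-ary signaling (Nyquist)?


Rate = 2 * B * log2(M) = 2 * 5220 * 7.0 = 73080.0

73080.0 bps


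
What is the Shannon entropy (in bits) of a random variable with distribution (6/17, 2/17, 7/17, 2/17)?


H = -sum(p_i * log2(p_i)). Terms: -(6/17)*log2(6/17) = 0.530294; -(2/17)*log2(2/17) = 0.363231; -(7/17)*log2(7/17) = 0.527103; -(2/17)*log2(2/17) = 0.363231. H = 0.530294 + 0.363231 + 0.527103 + 0.363231 = 1.7839

1.7839 bits


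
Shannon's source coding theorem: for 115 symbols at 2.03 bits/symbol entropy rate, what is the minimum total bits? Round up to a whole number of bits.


Minimum bits >= n * H = 115 * 2.03 = 233.45, rounded up to a whole number of bits = 234

234 bits


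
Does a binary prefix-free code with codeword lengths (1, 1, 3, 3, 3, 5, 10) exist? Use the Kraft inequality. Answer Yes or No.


Kraft sum = sum(2^(-l_i)) = 1.4072, need <= 1. Result: violated (a binary prefix-free code with these lengths cannot exist)

No


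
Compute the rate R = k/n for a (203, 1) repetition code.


Rate = k/n = 1/203

1/203


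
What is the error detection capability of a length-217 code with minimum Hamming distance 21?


Detection capability = d_min - 1 = 21 - 1 = 20

20 errors


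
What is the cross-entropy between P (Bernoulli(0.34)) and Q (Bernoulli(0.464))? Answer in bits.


H(P,Q) = -p*log2(q) - (1-p)*log2(1-q). -0.34*log2(0.464) = 0.376653; -0.66*log2(0.536) = 0.593799. H(P,Q) = 0.376653 + 0.593799 = 0.9705

0.9705 bits


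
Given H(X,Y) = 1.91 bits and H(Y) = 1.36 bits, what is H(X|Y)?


H(X|Y) = H(X,Y) - H(Y) = 1.91 - 1.36 = 0.55

0.55 bits


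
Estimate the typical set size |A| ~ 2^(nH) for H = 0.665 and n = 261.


log2|A_typical| = nH = 261 * 0.665 = 173.565, so |A_typical| ~ 2^173.565 = 1.771e+52

1.771e+52


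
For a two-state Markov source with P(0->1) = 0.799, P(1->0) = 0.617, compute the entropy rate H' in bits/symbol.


Stationary distribution: pi_0 = p10/(p01+p10) = 0.4357, pi_1 = 0.5643. Entropy rate H' = pi_0*H(p01) + pi_1*H(p10) = 0.4357*0.7239 + 0.5643*0.9601 = 0.8572

0.8572 bits/symbol


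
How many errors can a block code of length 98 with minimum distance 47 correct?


Correction capability = floor((d-1)/2) = floor((47-1)/2) = 23

23 errors


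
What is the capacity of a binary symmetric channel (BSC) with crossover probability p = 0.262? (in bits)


H(p) = -p*log2(p) - (1-p)*log2(1-p) = -0.262*log2(0.262) - 0.738*log2(0.738) = 0.506279 + 0.323471 = 0.8297. C = 1 - H(p) = 1 - 0.8297 = 0.1703

0.1703 bits


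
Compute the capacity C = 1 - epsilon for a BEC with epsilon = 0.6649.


C = 1 - epsilon = 1 - 0.6649 = 0.3351

0.3351 bits


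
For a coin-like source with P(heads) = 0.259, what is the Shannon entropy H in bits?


H = -p*log2(p) - (1-p)*log2(1-p). -0.259*log2(0.259) = 0.504785; -0.741*log2(0.741) = 0.320449. H = 0.504785 + 0.320449 = 0.8252

0.8252 bits


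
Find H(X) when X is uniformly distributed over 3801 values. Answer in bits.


H = log2(n) = log2(3801) = 11.8922

11.8922 bits


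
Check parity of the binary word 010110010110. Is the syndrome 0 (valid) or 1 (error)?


Syndrome = XOR of all bits = 0 XOR 1 XOR 0 XOR 1 XOR 1 XOR 0 XOR 0 XOR 1 XOR 0 XOR 1 XOR 1 XOR 0 = 0

0


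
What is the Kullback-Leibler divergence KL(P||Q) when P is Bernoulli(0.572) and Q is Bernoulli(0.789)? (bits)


KL = p*log2(p/q) + (1-p)*log2((1-p)/(1-q)) = 0.572*log2(0.572/0.789) + 0.428*log2(0.428/0.211) = 0.1713

0.1713 bits


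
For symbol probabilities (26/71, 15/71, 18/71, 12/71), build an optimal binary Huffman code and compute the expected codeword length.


Huffman construction (repeatedly merge the two least-probable nodes; each merge adds 1 bit to every symbol beneath it): 12/71 + 15/71 = 27/71; 18/71 + 26/71 = 44/71; 27/71 + 44/71 = 1. Resulting codeword lengths (in the order the probabilities were given): (2, 2, 2, 2). L_avg = sum(p_i * l_i) = 26/71*2 + 15/71*2 + 18/71*2 + 12/71*2 = 2

2.0 bits


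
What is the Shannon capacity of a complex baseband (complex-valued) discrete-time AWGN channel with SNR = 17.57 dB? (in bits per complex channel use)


SNR_linear = 10^(17.57/10) = 57.1479; C = log2(1 + SNR_linear) = log2(1 + 57.1479) = 5.8617

5.8617 bits/channel use


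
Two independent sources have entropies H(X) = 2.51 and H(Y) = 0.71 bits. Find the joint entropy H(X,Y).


For independent variables, H(X,Y) = H(X) + H(Y) = 2.51 + 0.71 = 3.22

3.22 bits


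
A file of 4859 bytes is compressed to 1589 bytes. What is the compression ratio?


Ratio = original / compressed = 4859 / 1589 = 3.0579

3.0579
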